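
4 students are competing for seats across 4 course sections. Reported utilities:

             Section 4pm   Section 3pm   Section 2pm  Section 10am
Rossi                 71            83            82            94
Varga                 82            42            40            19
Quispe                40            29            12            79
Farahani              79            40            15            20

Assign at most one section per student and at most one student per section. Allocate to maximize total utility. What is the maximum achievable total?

Optimal: Rossi→Section 2pm (82 points), Varga→Section 4pm (82 points), Quispe→Section 10am (79 points), Farahani→Section 3pm (40 points) — total 82+82+79+40 = 283 points.
Row-greedy (each student in turn takes its best remaining section) gives 220 points, worse by 63.

Max total: 283 points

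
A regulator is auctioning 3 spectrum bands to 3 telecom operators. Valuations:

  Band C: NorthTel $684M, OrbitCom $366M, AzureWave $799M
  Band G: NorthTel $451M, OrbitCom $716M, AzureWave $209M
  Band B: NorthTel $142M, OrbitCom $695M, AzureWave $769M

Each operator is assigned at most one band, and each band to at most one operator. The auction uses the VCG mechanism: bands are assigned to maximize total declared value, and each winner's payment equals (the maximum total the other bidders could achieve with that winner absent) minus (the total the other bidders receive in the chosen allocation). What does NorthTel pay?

Efficient allocation: NorthTel→Band C ($684M), OrbitCom→Band G ($716M), AzureWave→Band B ($769M); total welfare W = $2169M.
NorthTel receives Band C at value $684M, so the others get W − 684 = $1485M.
Without NorthTel: best allocation of the remaining 2 bidders over all 3 bands is OrbitCom→Band G ($716M), AzureWave→Band C ($799M), total $1515M.
VCG payment = (others' best without NorthTel) − (others' welfare with NorthTel) = 1515 − 1485 = $30M.

NorthTel pays $30M.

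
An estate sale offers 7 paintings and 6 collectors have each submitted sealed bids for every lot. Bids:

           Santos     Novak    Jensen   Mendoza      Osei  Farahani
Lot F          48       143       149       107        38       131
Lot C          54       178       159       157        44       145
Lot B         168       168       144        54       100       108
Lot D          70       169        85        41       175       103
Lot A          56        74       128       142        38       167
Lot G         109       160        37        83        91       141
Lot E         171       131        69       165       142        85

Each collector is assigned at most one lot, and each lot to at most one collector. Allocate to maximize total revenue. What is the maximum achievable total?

Maximum total: $1002

Treat this as an assignment problem: match each collector to one lot.
Optimal: Santos→Lot B ($168), Novak→Lot C ($178), Jensen→Lot F ($149), Mendoza→Lot E ($165), Osei→Lot D ($175), Farahani→Lot A ($167) — total 168+178+149+165+175+167 = $1002.
Column-greedy (each lot in turn goes to its best remaining collector) gives $920, worse by 82.
Every other assignment is strictly worse.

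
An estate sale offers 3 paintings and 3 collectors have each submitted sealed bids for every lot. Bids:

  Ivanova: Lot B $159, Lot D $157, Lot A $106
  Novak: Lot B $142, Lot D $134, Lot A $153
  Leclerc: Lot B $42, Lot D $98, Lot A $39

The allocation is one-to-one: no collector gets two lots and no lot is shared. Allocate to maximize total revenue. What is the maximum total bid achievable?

Maximum total: $410

Treat this as an assignment problem: match each collector to one lot.
Optimal: Ivanova→Lot B ($159), Novak→Lot A ($153), Leclerc→Lot D ($98) — total 159+153+98 = $410.
Column-greedy (each lot in turn goes to its best remaining collector) gives $332, worse by 78.
Next-best assignment: Ivanova→Lot D, Novak→Lot A, Leclerc→Lot B = $352.
No other one-to-one assignment exceeds $410.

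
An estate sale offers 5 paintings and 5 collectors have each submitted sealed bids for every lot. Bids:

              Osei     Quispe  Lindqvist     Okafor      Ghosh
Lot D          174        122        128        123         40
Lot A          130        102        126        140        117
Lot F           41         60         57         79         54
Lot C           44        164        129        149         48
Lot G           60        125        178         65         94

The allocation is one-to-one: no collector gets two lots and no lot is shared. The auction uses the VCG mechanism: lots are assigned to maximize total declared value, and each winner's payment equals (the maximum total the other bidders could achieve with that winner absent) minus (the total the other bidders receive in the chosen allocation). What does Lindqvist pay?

Efficient allocation: Osei→Lot D ($174), Quispe→Lot C ($164), Lindqvist→Lot G ($178), Okafor→Lot F ($79), Ghosh→Lot A ($117); total welfare W = $712.
Lindqvist receives Lot G at value $178, so the others get W − 178 = $534.
Without Lindqvist: best allocation of the remaining 4 bidders over all 5 lots is Osei→Lot D ($174), Quispe→Lot C ($164), Okafor→Lot A ($140), Ghosh→Lot G ($94), total $572.
VCG payment = (others' best without Lindqvist) − (others' welfare with Lindqvist) = 572 − 534 = $38.

Lindqvist pays $38.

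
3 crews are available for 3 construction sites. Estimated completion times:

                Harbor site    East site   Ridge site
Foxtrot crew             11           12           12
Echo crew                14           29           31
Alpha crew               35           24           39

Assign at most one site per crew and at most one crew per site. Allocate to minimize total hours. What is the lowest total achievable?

Min total: 50 hours

Optimal: Foxtrot crew→Ridge site (12 hours), Echo crew→Harbor site (14 hours), Alpha crew→East site (24 hours) — total 12+14+24 = 50 hours.
Row-greedy (each crew in turn takes its cheapest remaining site) gives 79 hours, worse by 29.
Swapping Alpha crew↔Foxtrot crew (Alpha crew→Ridge site 39 hours, Foxtrot crew→East site 12 hours) adds 15.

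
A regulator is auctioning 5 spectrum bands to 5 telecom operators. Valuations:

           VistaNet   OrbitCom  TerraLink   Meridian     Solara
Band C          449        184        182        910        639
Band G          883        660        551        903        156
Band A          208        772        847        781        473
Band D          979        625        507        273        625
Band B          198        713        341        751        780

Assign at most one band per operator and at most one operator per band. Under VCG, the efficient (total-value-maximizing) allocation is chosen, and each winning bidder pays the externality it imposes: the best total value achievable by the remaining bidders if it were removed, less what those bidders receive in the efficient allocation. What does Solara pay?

Solara pays $53M.

Efficient allocation: VistaNet→Band D ($979M), OrbitCom→Band G ($660M), TerraLink→Band A ($847M), Meridian→Band C ($910M), Solara→Band B ($780M); total welfare W = $4176M.
Solara receives Band B at value $780M, so the others get W − 780 = $3396M.
Without Solara: best allocation of the remaining 4 bidders over all 5 bands is VistaNet→Band D ($979M), OrbitCom→Band B ($713M), TerraLink→Band A ($847M), Meridian→Band C ($910M), total $3449M.
VCG payment = (others' best without Solara) − (others' welfare with Solara) = 3449 − 3396 = $53M.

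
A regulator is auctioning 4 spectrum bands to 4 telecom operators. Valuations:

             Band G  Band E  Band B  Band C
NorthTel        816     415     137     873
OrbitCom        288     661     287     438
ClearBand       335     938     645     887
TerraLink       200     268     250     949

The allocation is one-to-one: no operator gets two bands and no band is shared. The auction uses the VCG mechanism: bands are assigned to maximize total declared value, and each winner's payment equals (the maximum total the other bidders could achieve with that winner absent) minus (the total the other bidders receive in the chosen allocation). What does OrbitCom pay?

OrbitCom pays $293M.

Efficient allocation: NorthTel→Band G ($816M), OrbitCom→Band E ($661M), ClearBand→Band B ($645M), TerraLink→Band C ($949M); total welfare W = $3071M.
OrbitCom receives Band E at value $661M, so the others get W − 661 = $2410M.
Without OrbitCom: best allocation of the remaining 3 bidders over all 4 bands is NorthTel→Band G ($816M), ClearBand→Band E ($938M), TerraLink→Band C ($949M), total $2703M.
VCG payment = (others' best without OrbitCom) − (others' welfare with OrbitCom) = 2703 − 2410 = $293M.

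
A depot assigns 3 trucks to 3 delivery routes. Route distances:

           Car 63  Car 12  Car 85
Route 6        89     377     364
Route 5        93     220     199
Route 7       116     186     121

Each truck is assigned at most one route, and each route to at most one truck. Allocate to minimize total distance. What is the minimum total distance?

Optimal: Car 63→Route 6 (89 km), Car 12→Route 5 (220 km), Car 85→Route 7 (121 km) — total 89+220+121 = 430 km.
Row-greedy (each truck in turn takes its cheapest remaining route) gives 474 km, worse by 44.
No other one-to-one assignment undercuts 430 km.

Min total: 430 km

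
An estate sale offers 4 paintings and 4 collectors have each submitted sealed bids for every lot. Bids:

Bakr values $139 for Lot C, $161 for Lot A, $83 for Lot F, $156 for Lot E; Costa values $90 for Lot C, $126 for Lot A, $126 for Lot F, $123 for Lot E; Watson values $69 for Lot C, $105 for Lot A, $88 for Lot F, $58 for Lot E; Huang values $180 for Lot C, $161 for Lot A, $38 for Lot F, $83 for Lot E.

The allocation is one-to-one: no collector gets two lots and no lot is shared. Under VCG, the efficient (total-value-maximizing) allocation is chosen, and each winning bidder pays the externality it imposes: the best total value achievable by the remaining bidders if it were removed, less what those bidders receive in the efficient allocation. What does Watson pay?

Efficient allocation: Bakr→Lot E ($156), Costa→Lot F ($126), Watson→Lot A ($105), Huang→Lot C ($180); total welfare W = $567.
Watson receives Lot A at value $105, so the others get W − 105 = $462.
Without Watson: best allocation of the remaining 3 bidders over all 4 lots is Bakr→Lot A ($161), Costa→Lot F ($126), Huang→Lot C ($180), total $467.
VCG payment = (others' best without Watson) − (others' welfare with Watson) = 467 − 462 = $5.

Watson pays $5.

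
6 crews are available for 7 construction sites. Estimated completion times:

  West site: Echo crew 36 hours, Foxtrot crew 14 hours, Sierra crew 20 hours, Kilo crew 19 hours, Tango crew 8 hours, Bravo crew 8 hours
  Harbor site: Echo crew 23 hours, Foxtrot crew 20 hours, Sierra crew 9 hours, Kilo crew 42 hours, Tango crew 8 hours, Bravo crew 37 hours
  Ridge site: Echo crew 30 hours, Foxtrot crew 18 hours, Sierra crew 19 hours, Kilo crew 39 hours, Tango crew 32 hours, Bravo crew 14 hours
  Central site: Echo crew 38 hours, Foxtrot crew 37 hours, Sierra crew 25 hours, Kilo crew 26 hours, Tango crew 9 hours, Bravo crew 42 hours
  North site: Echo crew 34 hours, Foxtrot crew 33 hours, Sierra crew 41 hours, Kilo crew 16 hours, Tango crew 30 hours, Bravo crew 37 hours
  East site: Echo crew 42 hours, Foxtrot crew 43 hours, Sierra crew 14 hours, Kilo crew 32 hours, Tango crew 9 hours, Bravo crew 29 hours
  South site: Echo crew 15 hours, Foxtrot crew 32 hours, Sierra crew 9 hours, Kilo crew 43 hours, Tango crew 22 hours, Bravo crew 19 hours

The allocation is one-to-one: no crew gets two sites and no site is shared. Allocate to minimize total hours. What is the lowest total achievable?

Minimum total: 75 hours

This is a one-to-one assignment (minimum-cost bipartite matching).
Optimal: Echo crew→South site (15 hours), Foxtrot crew→Ridge site (18 hours), Sierra crew→Harbor site (9 hours), Kilo crew→North site (16 hours), Tango crew→Central site (9 hours), Bravo crew→West site (8 hours) — total 15+18+9+16+9+8 = 75 hours.
Column-greedy (each site in turn goes to its cheapest remaining crew) gives 132 hours, worse by 57.
Swapping Foxtrot crew↔Bravo crew (Foxtrot crew→West site 14 hours, Bravo crew→Ridge site 14 hours) adds 2.
Checked against all permutations: 75 hours is optimal.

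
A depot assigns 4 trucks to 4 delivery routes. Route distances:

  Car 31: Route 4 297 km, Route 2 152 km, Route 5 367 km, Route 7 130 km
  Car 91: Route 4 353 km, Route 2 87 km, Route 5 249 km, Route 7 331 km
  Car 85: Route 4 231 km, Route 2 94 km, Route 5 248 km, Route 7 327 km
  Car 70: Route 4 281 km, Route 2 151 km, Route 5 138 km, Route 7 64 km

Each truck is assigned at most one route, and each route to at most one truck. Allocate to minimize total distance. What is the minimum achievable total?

Min total: 586 km

Optimal: Car 31→Route 7 (130 km), Car 91→Route 2 (87 km), Car 85→Route 4 (231 km), Car 70→Route 5 (138 km) — total 130+87+231+138 = 586 km.
Min-entry greedy (repeatedly take the single cheapest remaining cell) gives 749 km, worse by 163.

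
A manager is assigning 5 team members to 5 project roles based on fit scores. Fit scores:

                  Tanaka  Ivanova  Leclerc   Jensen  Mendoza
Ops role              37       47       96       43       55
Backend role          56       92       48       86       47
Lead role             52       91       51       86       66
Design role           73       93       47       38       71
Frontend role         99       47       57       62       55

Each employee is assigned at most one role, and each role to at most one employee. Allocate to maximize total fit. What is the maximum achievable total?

Optimal: Tanaka→Frontend role (99 pts), Ivanova→Backend role (92 pts), Leclerc→Ops role (96 pts), Jensen→Lead role (86 pts), Mendoza→Design role (71 pts) — total 99+92+96+86+71 = 444 pts.
Max-entry greedy (repeatedly take the single best remaining cell) gives 440 pts, worse by 4.
Checked against all permutations: 444 pts is optimal.

Maximum total: 444 pts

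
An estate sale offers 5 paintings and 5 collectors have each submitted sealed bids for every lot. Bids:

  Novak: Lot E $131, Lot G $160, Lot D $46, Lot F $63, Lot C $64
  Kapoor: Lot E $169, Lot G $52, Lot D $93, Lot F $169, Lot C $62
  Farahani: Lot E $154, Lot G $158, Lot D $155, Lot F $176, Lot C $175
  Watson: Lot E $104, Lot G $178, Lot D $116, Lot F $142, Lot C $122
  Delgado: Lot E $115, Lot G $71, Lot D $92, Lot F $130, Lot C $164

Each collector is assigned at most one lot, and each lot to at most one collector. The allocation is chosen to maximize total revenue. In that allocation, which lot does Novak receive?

Novak receives Lot E.

This is a one-to-one assignment (maximum-weight bipartite matching).
Optimal: Novak→Lot E ($131), Kapoor→Lot F ($169), Farahani→Lot D ($155), Watson→Lot G ($178), Delgado→Lot C ($164) — total 131+169+155+178+164 = $797.
Novak's own top lot is Lot G ($160), but forcing Novak→Lot G and reassigning the rest optimally gives only $790 — worse by 7.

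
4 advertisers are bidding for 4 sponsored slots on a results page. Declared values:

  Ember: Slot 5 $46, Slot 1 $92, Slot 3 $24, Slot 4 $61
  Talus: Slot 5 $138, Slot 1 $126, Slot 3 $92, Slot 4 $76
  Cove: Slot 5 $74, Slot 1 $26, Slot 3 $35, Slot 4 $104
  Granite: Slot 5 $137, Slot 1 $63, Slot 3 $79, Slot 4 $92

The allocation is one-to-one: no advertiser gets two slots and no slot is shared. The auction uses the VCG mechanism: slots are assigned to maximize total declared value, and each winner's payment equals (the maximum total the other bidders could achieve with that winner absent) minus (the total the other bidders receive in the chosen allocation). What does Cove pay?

Cove pays $3.

Efficient allocation: Ember→Slot 1 ($92), Talus→Slot 3 ($92), Cove→Slot 4 ($104), Granite→Slot 5 ($137); total welfare W = $425.
Cove receives Slot 4 at value $104, so the others get W − 104 = $321.
Without Cove: best allocation of the remaining 3 bidders over all 4 slots is Ember→Slot 4 ($61), Talus→Slot 1 ($126), Granite→Slot 5 ($137), total $324.
VCG payment = (others' best without Cove) − (others' welfare with Cove) = 324 − 321 = $3.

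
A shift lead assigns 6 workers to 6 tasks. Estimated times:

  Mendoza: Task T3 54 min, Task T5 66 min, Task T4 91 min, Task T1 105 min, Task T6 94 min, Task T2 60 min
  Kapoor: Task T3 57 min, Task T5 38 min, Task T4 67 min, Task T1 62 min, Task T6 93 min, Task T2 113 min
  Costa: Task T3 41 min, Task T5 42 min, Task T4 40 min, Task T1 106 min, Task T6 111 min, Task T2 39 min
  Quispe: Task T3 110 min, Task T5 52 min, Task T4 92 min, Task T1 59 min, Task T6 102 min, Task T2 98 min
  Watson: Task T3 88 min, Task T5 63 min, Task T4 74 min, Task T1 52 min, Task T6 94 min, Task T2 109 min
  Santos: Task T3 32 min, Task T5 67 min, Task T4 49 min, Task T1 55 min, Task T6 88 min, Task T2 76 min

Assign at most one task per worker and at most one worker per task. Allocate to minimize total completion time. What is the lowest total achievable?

Min total: 323 min

This is a one-to-one assignment (minimum-cost bipartite matching).
Optimal: Mendoza→Task T2 (60 min), Kapoor→Task T5 (38 min), Costa→Task T4 (40 min), Quispe→Task T1 (59 min), Watson→Task T6 (94 min), Santos→Task T3 (32 min) — total 60+38+40+59+94+32 = 323 min.
Column-greedy (each task in turn goes to its cheapest remaining worker) gives 354 min, worse by 31.
Swapping Costa↔Mendoza (Costa→Task T2 39 min, Mendoza→Task T4 91 min) adds 30.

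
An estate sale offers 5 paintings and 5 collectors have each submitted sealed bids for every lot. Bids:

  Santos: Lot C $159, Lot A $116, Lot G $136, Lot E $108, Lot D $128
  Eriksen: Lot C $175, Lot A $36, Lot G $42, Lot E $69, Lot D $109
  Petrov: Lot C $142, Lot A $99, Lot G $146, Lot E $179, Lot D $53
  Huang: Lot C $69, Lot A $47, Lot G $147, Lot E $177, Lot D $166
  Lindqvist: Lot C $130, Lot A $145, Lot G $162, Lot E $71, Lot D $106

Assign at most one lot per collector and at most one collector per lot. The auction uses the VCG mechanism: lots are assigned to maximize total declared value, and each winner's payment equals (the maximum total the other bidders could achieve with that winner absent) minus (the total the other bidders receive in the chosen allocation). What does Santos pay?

Efficient allocation: Santos→Lot G ($136), Eriksen→Lot C ($175), Petrov→Lot E ($179), Huang→Lot D ($166), Lindqvist→Lot A ($145); total welfare W = $801.
Santos receives Lot G at value $136, so the others get W − 136 = $665.
Without Santos: best allocation of the remaining 4 bidders over all 5 lots is Eriksen→Lot C ($175), Petrov→Lot E ($179), Huang→Lot D ($166), Lindqvist→Lot G ($162), total $682.
VCG payment = (others' best without Santos) − (others' welfare with Santos) = 682 − 665 = $17.

Santos pays $17.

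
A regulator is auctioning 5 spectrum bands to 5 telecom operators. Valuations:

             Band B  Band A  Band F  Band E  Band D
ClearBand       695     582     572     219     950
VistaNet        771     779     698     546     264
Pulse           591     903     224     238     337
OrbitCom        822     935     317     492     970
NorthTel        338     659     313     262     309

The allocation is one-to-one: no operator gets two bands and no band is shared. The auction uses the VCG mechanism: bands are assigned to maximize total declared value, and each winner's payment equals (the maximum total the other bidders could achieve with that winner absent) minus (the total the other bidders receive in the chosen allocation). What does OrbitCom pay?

OrbitCom pays $124M.

Efficient allocation: ClearBand→Band D ($950M), VistaNet→Band F ($698M), Pulse→Band A ($903M), OrbitCom→Band B ($822M), NorthTel→Band E ($262M); total welfare W = $3635M.
OrbitCom receives Band B at value $822M, so the others get W − 822 = $2813M.
Without OrbitCom: best allocation of the remaining 4 bidders over all 5 bands is ClearBand→Band D ($950M), VistaNet→Band B ($771M), Pulse→Band A ($903M), NorthTel→Band F ($313M), total $2937M.
VCG payment = (others' best without OrbitCom) − (others' welfare with OrbitCom) = 2937 − 2813 = $124M.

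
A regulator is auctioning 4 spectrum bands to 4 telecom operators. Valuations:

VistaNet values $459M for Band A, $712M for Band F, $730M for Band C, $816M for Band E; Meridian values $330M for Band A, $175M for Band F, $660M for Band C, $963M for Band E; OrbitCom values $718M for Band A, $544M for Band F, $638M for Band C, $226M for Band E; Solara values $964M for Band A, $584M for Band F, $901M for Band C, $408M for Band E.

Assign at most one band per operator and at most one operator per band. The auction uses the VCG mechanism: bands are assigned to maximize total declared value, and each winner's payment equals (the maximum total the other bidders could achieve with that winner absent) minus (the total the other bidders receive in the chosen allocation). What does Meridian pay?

Meridian pays $104M.

Efficient allocation: VistaNet→Band F ($712M), Meridian→Band E ($963M), OrbitCom→Band A ($718M), Solara→Band C ($901M); total welfare W = $3294M.
Meridian receives Band E at value $963M, so the others get W − 963 = $2331M.
Without Meridian: best allocation of the remaining 3 bidders over all 4 bands is VistaNet→Band E ($816M), OrbitCom→Band A ($718M), Solara→Band C ($901M), total $2435M.
VCG payment = (others' best without Meridian) − (others' welfare with Meridian) = 2435 − 2331 = $104M.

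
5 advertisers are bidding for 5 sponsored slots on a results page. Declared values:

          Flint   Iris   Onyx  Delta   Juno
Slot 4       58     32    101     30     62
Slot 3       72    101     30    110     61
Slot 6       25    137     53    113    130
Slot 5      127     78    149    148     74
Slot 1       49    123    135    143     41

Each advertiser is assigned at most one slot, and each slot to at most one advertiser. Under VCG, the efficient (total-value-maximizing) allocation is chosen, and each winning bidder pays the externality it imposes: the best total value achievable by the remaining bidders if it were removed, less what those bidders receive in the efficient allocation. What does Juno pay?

Efficient allocation: Flint→Slot 5 ($127), Iris→Slot 3 ($101), Onyx→Slot 4 ($101), Delta→Slot 1 ($143), Juno→Slot 6 ($130); total welfare W = $602.
Juno receives Slot 6 at value $130, so the others get W − 130 = $472.
Without Juno: best allocation of the remaining 4 bidders over all 5 slots is Flint→Slot 5 ($127), Iris→Slot 6 ($137), Onyx→Slot 1 ($135), Delta→Slot 3 ($110), total $509.
VCG payment = (others' best without Juno) − (others' welfare with Juno) = 509 − 472 = $37.

Juno pays $37.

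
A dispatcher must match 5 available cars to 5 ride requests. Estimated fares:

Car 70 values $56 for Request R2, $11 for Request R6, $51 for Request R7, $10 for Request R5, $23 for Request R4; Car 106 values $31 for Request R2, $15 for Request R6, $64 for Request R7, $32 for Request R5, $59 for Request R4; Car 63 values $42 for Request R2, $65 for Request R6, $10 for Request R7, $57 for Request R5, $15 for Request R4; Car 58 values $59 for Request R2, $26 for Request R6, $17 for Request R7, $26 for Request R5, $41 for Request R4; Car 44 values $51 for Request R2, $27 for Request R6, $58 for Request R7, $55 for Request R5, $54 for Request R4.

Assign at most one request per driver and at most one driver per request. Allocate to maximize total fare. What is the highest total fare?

Maximum total: $289

Optimal: Car 70→Request R7 ($51), Car 106→Request R4 ($59), Car 63→Request R6 ($65), Car 58→Request R2 ($59), Car 44→Request R5 ($55) — total 51+59+65+59+55 = $289.
Column-greedy (each request in turn goes to its best remaining driver) gives $266, worse by 23.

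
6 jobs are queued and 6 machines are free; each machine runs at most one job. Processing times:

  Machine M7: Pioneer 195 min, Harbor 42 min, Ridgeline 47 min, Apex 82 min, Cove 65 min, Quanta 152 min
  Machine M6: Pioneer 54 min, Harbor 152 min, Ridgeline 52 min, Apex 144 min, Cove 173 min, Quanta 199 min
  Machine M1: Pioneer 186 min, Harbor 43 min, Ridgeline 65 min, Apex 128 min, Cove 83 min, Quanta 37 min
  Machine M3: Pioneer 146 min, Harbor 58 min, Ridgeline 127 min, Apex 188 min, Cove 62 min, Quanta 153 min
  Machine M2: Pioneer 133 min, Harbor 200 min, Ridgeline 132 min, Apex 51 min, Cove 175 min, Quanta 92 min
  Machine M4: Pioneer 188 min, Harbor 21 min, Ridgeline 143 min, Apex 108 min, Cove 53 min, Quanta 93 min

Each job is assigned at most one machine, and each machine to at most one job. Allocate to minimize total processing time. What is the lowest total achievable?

Optimal: Pioneer→Machine M6 (54 min), Harbor→Machine M4 (21 min), Ridgeline→Machine M7 (47 min), Apex→Machine M2 (51 min), Cove→Machine M3 (62 min), Quanta→Machine M1 (37 min) — total 54+21+47+51+62+37 = 272 min.
Column-greedy (each machine in turn goes to its cheapest remaining job) gives 432 min, worse by 160.
No other one-to-one assignment undercuts 272 min.

Min total: 272 min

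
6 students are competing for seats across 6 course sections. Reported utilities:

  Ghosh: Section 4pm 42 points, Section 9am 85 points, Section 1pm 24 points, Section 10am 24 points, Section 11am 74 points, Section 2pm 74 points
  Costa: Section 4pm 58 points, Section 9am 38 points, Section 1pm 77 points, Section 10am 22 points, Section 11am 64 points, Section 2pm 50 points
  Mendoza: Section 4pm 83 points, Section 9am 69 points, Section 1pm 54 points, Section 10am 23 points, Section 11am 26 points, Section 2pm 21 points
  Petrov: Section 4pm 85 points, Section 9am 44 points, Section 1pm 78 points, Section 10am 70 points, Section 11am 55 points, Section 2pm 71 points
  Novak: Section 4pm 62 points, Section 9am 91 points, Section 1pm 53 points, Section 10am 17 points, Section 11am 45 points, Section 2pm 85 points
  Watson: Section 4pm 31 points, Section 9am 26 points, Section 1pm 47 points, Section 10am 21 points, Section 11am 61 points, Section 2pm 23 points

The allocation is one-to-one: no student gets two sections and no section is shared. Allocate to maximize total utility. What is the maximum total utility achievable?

This is the linear assignment problem.
Optimal: Ghosh→Section 9am (85 points), Costa→Section 1pm (77 points), Mendoza→Section 4pm (83 points), Petrov→Section 10am (70 points), Novak→Section 2pm (85 points), Watson→Section 11am (61 points) — total 85+77+83+70+85+61 = 461 points.
Row-greedy (each student in turn takes its best remaining section) gives 382 points, worse by 79.
Next-best assignment: Ghosh→Section 2pm, Costa→Section 1pm, Mendoza→Section 4pm, Petrov→Section 10am, Novak→Section 9am, Watson→Section 11am = 456 points.
No other one-to-one assignment exceeds 461 points.

Maximum total: 461 points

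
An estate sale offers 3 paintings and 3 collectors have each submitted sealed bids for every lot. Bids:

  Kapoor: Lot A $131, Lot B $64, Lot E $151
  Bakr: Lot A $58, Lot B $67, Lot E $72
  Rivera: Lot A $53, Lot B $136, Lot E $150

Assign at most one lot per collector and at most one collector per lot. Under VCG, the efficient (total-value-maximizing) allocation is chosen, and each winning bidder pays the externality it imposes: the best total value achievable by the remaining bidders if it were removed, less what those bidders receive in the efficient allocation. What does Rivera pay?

Rivera pays $20.

Efficient allocation: Kapoor→Lot A ($131), Bakr→Lot B ($67), Rivera→Lot E ($150); total welfare W = $348.
Rivera receives Lot E at value $150, so the others get W − 150 = $198.
Without Rivera: best allocation of the remaining 2 bidders over all 3 lots is Kapoor→Lot E ($151), Bakr→Lot B ($67), total $218.
VCG payment = (others' best without Rivera) − (others' welfare with Rivera) = 218 − 198 = $20.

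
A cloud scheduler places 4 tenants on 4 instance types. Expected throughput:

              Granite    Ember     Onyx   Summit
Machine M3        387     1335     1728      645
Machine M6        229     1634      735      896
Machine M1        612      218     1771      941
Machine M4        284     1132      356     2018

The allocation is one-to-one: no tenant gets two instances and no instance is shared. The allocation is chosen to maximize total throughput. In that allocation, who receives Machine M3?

Optimal: Granite→Machine M1 (612 ops/s), Ember→Machine M6 (1634 ops/s), Onyx→Machine M3 (1728 ops/s), Summit→Machine M4 (2018 ops/s) — total 612+1634+1728+2018 = 5992 ops/s.
Column-greedy (each instance in turn goes to its best remaining tenant) gives 4587 ops/s, worse by 1405.
Next-best assignment: Granite→Machine M3, Ember→Machine M6, Onyx→Machine M1, Summit→Machine M4 = 5810 ops/s.
Onyx's own top instance is Machine M1 (1771 ops/s), but forcing Onyx→Machine M1 and reassigning the rest optimally gives only 5810 ops/s — worse by 182.

Onyx receives Machine M3.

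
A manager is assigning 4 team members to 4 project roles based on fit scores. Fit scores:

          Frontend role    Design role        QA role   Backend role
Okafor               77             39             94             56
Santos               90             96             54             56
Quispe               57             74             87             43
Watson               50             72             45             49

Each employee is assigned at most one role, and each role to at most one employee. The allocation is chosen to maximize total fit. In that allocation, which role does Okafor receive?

Optimal: Okafor→Frontend role (77 pts), Santos→Design role (96 pts), Quispe→QA role (87 pts), Watson→Backend role (49 pts) — total 77+96+87+49 = 309 pts.
Column-greedy (each role in turn goes to its best remaining employee) gives 307 pts, worse by 2.
Every other assignment is strictly worse.
Okafor's own top role is QA role (94 pts), but forcing Okafor→QA role and reassigning the rest optimally gives only 307 pts — worse by 2.

Okafor receives Frontend role.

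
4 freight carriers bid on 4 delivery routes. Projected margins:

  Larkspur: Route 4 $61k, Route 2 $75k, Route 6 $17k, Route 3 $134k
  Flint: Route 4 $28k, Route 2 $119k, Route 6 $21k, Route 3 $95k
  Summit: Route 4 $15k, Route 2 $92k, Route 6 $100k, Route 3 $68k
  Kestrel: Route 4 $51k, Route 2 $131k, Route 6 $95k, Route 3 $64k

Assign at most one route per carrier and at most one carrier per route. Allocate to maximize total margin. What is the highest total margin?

Maximum total: $404k

Treat this as an assignment problem: match each carrier to one route.
Optimal: Larkspur→Route 3 ($134k), Flint→Route 2 ($119k), Summit→Route 6 ($100k), Kestrel→Route 4 ($51k) — total 134+119+100+51 = $404k.
Max-entry greedy (repeatedly take the single best remaining cell) gives $393k, worse by 11.
Swapping Summit↔Flint (Summit→Route 2 $92k, Flint→Route 6 $21k) loses 106.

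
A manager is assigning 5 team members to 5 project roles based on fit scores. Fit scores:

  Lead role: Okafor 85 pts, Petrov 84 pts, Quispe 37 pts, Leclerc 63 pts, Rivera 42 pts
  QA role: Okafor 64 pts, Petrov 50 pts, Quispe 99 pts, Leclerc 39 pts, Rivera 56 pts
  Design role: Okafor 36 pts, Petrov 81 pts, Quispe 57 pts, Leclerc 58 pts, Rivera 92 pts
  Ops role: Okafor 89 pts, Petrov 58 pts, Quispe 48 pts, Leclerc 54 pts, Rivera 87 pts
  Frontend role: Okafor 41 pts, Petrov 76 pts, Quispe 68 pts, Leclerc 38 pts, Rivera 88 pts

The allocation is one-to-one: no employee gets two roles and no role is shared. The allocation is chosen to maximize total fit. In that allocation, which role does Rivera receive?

Rivera receives Frontend role.

Optimal: Okafor→Ops role (89 pts), Petrov→Design role (81 pts), Quispe→QA role (99 pts), Leclerc→Lead role (63 pts), Rivera→Frontend role (88 pts) — total 89+81+99+63+88 = 420 pts.
Row-greedy (each employee in turn takes its best remaining role) gives 418 pts, worse by 2.
Next-best assignment: Okafor→Ops role, Petrov→Frontend role, Quispe→QA role, Leclerc→Lead role, Rivera→Design role = 419 pts.
Swapping Quispe↔Okafor (Quispe→Ops role 48 pts, Okafor→QA role 64 pts) loses 76.
Every other assignment is strictly worse.
Rivera's own top role is Design role (92 pts), but forcing Rivera→Design role and reassigning the rest optimally gives only 419 pts — worse by 1.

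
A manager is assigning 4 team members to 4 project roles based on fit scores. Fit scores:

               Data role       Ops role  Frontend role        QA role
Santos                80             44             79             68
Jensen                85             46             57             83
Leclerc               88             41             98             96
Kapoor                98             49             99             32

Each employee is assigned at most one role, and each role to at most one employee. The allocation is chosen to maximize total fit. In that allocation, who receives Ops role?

Optimal: Santos→Ops role (44 pts), Jensen→Data role (85 pts), Leclerc→QA role (96 pts), Kapoor→Frontend role (99 pts) — total 44+85+96+99 = 324 pts.
Swapping Leclerc↔Jensen (Leclerc→Data role 88 pts, Jensen→QA role 83 pts) loses 10.
Santos's own top role is Data role (80 pts), but forcing Santos→Data role and reassigning the rest optimally gives only 321 pts — worse by 3.

Santos receives Ops role.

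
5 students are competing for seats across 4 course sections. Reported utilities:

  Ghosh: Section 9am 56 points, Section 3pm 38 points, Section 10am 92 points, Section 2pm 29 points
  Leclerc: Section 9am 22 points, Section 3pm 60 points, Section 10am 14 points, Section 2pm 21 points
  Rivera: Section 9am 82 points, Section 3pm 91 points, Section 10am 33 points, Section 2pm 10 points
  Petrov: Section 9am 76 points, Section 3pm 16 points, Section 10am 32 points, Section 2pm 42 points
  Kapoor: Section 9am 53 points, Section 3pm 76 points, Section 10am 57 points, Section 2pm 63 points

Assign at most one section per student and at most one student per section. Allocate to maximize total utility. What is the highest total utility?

Max total: 322 points

This is the linear assignment problem.
Optimal: Petrov→Section 9am (76 points), Rivera→Section 3pm (91 points), Ghosh→Section 10am (92 points), Kapoor→Section 2pm (63 points) — total 76+91+92+63 = 322 points.
Column-greedy (each section in turn goes to its best remaining student) gives 292 points, worse by 30.
Next-best assignment: Rivera→Section 9am, Leclerc→Section 3pm, Ghosh→Section 10am, Kapoor→Section 2pm = 297 points.
No other one-to-one assignment exceeds 322 points.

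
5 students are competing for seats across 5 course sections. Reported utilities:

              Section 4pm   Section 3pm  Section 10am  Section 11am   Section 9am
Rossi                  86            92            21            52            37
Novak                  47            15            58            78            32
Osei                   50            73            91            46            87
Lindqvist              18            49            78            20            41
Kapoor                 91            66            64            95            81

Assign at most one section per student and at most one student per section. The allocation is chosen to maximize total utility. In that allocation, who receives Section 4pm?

Kapoor receives Section 4pm.

Optimal: Rossi→Section 3pm (92 points), Novak→Section 11am (78 points), Osei→Section 9am (87 points), Lindqvist→Section 10am (78 points), Kapoor→Section 4pm (91 points) — total 92+78+87+78+91 = 426 points.
Next-best assignment: Rossi→Section 3pm, Novak→Section 4pm, Osei→Section 9am, Lindqvist→Section 10am, Kapoor→Section 11am = 399 points.
Swapping Kapoor↔Novak (Kapoor→Section 11am 95 points, Novak→Section 4pm 47 points) loses 27.
Checked against all permutations: 426 points is optimal.
Kapoor's own top section is Section 11am (95 points), but forcing Kapoor→Section 11am and reassigning the rest optimally gives only 399 points — worse by 27.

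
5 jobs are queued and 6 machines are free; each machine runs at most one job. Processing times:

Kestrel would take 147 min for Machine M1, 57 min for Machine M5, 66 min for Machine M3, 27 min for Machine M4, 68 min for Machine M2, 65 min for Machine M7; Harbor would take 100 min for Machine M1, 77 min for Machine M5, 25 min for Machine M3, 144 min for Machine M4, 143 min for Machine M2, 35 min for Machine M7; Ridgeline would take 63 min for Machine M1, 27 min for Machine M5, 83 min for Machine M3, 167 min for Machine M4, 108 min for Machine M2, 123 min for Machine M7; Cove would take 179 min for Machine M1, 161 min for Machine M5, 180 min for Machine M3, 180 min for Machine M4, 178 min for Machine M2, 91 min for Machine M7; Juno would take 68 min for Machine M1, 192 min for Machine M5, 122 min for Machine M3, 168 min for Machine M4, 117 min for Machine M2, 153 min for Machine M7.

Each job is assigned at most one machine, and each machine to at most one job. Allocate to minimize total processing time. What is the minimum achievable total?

Optimal: Kestrel→Machine M4 (27 min), Harbor→Machine M3 (25 min), Ridgeline→Machine M5 (27 min), Cove→Machine M7 (91 min), Juno→Machine M1 (68 min) — total 27+25+27+91+68 = 238 min.

Min total: 238 min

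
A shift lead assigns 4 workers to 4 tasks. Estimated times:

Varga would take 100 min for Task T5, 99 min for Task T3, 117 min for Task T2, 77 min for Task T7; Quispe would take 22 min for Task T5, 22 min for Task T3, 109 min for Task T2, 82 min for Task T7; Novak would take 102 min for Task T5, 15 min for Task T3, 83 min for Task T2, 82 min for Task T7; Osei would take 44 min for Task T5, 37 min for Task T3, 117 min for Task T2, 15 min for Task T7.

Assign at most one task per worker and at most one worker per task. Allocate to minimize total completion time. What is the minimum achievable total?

Treat this as an assignment problem: match each worker to one task.
Optimal: Varga→Task T2 (117 min), Quispe→Task T5 (22 min), Novak→Task T3 (15 min), Osei→Task T7 (15 min) — total 117+22+15+15 = 169 min.
Row-greedy (each worker in turn takes its cheapest remaining task) gives 231 min, worse by 62.
Swapping Novak↔Varga (Novak→Task T2 83 min, Varga→Task T3 99 min) adds 50.
Checked against all permutations: 169 min is optimal.

Minimum total: 169 min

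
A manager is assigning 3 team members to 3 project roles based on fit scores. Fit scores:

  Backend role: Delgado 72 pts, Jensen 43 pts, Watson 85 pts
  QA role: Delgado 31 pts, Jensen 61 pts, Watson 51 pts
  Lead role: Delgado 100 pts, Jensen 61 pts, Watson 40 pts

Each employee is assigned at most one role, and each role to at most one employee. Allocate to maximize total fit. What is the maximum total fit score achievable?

Max total: 246 pts

Optimal: Delgado→Lead role (100 pts), Jensen→QA role (61 pts), Watson→Backend role (85 pts) — total 100+61+85 = 246 pts.
Next-best assignment: Delgado→Lead role, Jensen→Backend role, Watson→QA role = 194 pts.
Swapping Watson↔Delgado (Watson→Lead role 40 pts, Delgado→Backend role 72 pts) loses 73.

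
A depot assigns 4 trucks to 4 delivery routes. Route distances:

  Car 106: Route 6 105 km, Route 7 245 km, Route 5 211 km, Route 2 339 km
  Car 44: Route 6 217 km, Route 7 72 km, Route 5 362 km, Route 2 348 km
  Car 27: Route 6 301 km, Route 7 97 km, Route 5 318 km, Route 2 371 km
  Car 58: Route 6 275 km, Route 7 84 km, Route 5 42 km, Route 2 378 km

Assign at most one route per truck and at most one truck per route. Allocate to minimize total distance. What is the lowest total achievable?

This is the linear assignment problem.
Optimal: Car 106→Route 6 (105 km), Car 44→Route 7 (72 km), Car 27→Route 2 (371 km), Car 58→Route 5 (42 km) — total 105+72+371+42 = 590 km.
Row-greedy (each truck in turn takes its cheapest remaining route) gives 873 km, worse by 283.

Min total: 590 km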